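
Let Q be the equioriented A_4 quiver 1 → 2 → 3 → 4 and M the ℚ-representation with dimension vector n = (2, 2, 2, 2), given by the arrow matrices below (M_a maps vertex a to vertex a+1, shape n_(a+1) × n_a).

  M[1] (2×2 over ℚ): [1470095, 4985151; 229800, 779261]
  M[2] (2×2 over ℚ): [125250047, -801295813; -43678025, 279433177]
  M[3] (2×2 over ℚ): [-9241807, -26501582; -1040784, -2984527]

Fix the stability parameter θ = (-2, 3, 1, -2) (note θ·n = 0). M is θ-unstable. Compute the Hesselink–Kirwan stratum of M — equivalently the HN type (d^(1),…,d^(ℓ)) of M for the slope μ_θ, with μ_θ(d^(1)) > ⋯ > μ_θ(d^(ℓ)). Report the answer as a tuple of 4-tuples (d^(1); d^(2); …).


Interval decomposition of M: I[1,4]^2.
HN type (ℓ=2): μ^(1)=2/3; μ^(2)=-2

((0, 2, 2, 2); (2, 0, 0, 0))


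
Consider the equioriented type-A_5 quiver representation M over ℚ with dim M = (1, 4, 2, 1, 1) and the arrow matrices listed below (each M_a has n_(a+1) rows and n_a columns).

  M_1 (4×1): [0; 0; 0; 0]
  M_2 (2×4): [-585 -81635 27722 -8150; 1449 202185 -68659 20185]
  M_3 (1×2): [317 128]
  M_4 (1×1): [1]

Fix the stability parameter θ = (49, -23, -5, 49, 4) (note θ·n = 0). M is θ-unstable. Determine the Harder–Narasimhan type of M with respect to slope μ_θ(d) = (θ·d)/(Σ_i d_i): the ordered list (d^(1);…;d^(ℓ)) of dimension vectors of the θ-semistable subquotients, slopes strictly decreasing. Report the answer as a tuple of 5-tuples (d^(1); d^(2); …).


Interval decomposition of M: I[1,1], I[2,2]^2, I[2,3], I[2,5].
HN type (ℓ=4): μ^(1)=49; μ^(2)=53/2; μ^(3)=-5; μ^(4)=-23

((1, 0, 0, 0, 0); (0, 0, 0, 1, 1); (0, 0, 2, 0, 0); (0, 4, 0, 0, 0))


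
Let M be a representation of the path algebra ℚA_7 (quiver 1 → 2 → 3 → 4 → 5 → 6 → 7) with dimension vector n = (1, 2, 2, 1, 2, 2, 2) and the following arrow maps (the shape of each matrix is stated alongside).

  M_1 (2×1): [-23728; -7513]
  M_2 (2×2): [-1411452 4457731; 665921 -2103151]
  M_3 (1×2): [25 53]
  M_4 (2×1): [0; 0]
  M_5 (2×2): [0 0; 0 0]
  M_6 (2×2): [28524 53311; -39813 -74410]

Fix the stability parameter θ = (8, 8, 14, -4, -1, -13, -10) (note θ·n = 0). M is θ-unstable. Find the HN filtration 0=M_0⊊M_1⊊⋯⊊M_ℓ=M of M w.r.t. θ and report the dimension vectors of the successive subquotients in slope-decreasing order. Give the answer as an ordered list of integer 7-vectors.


Barcode: M ≅ I[1,3], I[2,4], I[5,5]^2, I[6,7]^2. HN layers by μ_θ (6 steps, strictly decreasing):
  μ^(1)=14; μ^(2)=8; μ^(3)=6; μ^(4)=-1; μ^(5)=-10; μ^(6)=-13

((0, 0, 1, 0, 0, 0, 0); (1, 1, 0, 0, 0, 0, 0); (0, 1, 1, 1, 0, 0, 0); (0, 0, 0, 0, 2, 0, 0); (0, 0, 0, 0, 0, 0, 2); (0, 0, 0, 0, 0, 2, 0))


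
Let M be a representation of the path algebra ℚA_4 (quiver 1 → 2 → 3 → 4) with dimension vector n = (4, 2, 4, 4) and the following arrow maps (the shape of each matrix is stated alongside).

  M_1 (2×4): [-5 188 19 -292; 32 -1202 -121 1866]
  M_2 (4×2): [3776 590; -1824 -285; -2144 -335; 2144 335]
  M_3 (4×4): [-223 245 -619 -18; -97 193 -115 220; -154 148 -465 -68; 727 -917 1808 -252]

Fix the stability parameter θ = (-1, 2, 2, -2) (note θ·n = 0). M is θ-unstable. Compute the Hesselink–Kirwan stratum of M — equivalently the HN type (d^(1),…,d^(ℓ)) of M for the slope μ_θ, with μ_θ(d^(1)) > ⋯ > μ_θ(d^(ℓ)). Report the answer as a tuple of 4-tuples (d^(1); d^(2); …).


Via rank(M_{q-1}∘⋯∘M_p): M ≅ I[1,1]^2, I[1,2], I[1,4], I[3,3], I[3,4]^2, I[4,4].
μ_θ-semistable layers: μ^(1)=2; μ^(2)=2/3; μ^(3)=0; μ^(4)=-1; μ^(5)=-2

((0, 1, 1, 0); (0, 1, 1, 1); (0, 0, 2, 2); (4, 0, 0, 0); (0, 0, 0, 1))


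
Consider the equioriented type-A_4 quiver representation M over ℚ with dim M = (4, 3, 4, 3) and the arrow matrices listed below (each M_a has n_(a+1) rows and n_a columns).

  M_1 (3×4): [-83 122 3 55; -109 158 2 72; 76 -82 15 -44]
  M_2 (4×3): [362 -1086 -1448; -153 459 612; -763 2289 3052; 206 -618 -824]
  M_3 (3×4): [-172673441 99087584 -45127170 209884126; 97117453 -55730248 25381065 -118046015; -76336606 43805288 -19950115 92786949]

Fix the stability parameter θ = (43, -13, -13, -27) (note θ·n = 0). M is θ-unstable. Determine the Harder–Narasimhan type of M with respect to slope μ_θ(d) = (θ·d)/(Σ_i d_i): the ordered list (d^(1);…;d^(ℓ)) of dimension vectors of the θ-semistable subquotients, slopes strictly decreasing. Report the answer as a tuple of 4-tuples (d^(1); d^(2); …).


Via rank(M_{q-1}∘⋯∘M_p): M ≅ I[1,1], I[1,2]^2, I[1,4], I[3,3]^2, I[3,4], I[4,4].
μ_θ-semistable layers: μ^(1)=43; μ^(2)=15; μ^(3)=-5/2; μ^(4)=-13; μ^(5)=-20; μ^(6)=-27

((1, 0, 0, 0); (2, 2, 0, 0); (1, 1, 1, 1); (0, 0, 2, 0); (0, 0, 1, 1); (0, 0, 0, 1))


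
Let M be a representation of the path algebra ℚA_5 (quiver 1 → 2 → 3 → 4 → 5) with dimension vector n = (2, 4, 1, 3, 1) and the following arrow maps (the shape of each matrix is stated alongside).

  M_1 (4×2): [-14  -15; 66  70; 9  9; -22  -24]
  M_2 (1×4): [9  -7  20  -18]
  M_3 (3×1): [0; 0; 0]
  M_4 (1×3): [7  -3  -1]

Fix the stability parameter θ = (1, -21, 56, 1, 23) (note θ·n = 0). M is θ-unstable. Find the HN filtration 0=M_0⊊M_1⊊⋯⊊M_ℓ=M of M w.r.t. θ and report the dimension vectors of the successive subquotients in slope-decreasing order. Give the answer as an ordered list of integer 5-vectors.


Via rank(M_{q-1}∘⋯∘M_p): M ≅ I[1,2], I[1,3], I[2,2]^2, I[4,4]^2, I[4,5].
μ_θ-semistable layers: μ^(1)=56; μ^(2)=23; μ^(3)=1; μ^(4)=-10; μ^(5)=-21

((0, 0, 1, 0, 0); (0, 0, 0, 0, 1); (0, 0, 0, 3, 0); (2, 2, 0, 0, 0); (0, 2, 0, 0, 0))


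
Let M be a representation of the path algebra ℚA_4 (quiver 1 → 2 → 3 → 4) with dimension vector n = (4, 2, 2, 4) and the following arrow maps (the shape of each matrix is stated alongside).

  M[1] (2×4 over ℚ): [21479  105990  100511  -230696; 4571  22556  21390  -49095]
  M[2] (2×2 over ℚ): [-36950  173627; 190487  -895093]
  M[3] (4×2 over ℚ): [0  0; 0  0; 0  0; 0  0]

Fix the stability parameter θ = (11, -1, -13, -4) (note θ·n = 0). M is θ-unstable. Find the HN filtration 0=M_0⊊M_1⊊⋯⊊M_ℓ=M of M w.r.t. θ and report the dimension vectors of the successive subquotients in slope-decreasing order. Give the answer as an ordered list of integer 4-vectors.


Interval decomposition of M: I[1,1]^2, I[1,3]^2, I[4,4]^4.
HN type (ℓ=3): μ^(1)=11; μ^(2)=-1; μ^(3)=-4

((2, 0, 0, 0); (2, 2, 2, 0); (0, 0, 0, 4))


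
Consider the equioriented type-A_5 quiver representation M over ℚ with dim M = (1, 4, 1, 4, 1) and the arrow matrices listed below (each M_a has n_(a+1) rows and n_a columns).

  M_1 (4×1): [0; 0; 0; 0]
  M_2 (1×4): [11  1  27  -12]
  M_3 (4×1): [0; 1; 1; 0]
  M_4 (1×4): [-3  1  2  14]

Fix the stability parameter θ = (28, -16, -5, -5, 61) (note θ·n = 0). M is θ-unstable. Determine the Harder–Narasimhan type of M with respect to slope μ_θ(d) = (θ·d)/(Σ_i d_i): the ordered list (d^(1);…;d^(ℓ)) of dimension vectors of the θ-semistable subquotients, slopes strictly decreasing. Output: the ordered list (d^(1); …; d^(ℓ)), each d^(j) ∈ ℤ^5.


Barcode: M ≅ I[1,1], I[2,2]^3, I[2,5], I[4,4]^3. HN layers by μ_θ (4 steps, strictly decreasing):
  μ^(1)=61; μ^(2)=28; μ^(3)=-5; μ^(4)=-16

((0, 0, 0, 0, 1); (1, 0, 0, 0, 0); (0, 0, 1, 4, 0); (0, 4, 0, 0, 0))


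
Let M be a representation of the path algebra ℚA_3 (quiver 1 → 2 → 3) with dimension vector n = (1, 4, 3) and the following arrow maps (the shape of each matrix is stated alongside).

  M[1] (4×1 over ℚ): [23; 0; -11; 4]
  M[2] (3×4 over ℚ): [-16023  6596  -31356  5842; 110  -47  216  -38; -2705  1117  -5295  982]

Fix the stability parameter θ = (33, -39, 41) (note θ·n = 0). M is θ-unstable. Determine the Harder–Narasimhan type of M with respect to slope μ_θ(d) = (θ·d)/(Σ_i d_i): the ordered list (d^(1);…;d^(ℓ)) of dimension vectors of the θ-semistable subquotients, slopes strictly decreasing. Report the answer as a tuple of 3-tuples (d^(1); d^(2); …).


Interval decomposition of M: I[1,3], I[2,2], I[2,3]^2.
HN type (ℓ=3): μ^(1)=41; μ^(2)=-3; μ^(3)=-39

((0, 0, 3); (1, 1, 0); (0, 3, 0))


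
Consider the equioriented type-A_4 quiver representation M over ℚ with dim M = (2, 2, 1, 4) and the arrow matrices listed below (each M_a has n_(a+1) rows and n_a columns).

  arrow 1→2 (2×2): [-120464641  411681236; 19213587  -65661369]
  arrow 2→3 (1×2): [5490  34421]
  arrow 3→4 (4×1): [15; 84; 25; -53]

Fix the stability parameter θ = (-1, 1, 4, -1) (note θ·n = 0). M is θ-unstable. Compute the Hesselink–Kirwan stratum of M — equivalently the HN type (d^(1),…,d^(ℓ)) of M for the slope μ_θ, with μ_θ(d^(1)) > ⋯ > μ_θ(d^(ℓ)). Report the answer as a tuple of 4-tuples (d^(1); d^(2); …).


Via rank(M_{q-1}∘⋯∘M_p): M ≅ I[1,2], I[1,4], I[4,4]^3.
μ_θ-semistable layers: μ^(1)=3/2; μ^(2)=1; μ^(3)=-1

((0, 0, 1, 1); (0, 2, 0, 0); (2, 0, 0, 3))


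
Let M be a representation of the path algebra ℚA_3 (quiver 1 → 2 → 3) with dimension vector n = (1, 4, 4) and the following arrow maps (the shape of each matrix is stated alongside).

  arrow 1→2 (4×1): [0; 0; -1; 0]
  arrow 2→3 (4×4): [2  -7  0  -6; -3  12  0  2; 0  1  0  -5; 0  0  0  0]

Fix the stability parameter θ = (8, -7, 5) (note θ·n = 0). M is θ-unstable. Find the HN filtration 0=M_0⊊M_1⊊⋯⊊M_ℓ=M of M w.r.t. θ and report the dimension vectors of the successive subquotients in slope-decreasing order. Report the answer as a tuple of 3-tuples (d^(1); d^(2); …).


Barcode: M ≅ I[1,2], I[2,3]^3, I[3,3]. HN layers by μ_θ (3 steps, strictly decreasing):
  μ^(1)=5; μ^(2)=1/2; μ^(3)=-7

((0, 0, 4); (1, 1, 0); (0, 3, 0))


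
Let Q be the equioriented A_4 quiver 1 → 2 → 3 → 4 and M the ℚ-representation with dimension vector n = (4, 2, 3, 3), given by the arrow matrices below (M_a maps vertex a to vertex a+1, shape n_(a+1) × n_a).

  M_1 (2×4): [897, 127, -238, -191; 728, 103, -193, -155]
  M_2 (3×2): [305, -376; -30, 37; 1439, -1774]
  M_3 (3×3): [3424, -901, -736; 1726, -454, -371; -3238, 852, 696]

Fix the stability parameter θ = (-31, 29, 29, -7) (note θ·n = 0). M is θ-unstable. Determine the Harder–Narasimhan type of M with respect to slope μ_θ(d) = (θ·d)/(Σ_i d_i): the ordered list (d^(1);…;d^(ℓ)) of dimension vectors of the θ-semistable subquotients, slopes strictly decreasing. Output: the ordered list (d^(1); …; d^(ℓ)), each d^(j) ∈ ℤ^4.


Interval decomposition of M: I[1,1]^2, I[1,4]^2, I[3,4].
HN type (ℓ=3): μ^(1)=17; μ^(2)=11; μ^(3)=-31

((0, 2, 2, 2); (0, 0, 1, 1); (4, 0, 0, 0))


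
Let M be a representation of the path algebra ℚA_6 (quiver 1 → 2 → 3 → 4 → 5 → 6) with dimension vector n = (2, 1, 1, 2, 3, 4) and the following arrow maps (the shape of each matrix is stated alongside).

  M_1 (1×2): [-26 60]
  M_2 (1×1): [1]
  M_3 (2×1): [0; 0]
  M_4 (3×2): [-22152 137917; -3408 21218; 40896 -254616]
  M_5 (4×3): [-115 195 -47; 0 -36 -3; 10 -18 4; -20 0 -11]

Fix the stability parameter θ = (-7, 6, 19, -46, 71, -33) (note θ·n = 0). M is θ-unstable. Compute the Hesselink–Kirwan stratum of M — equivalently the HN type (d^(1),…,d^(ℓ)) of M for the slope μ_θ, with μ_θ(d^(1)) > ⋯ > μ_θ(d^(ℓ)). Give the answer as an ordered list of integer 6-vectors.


Interval decomposition of M: I[1,1], I[1,3], I[4,4], I[4,6], I[5,5], I[5,6], I[6,6]^2.
HN type (ℓ=6): μ^(1)=71; μ^(2)=19; μ^(3)=6; μ^(4)=-7; μ^(5)=-33; μ^(6)=-46

((0, 0, 0, 0, 1, 0); (0, 0, 1, 0, 2, 2); (0, 1, 0, 0, 0, 0); (2, 0, 0, 0, 0, 0); (0, 0, 0, 0, 0, 2); (0, 0, 0, 2, 0, 0))


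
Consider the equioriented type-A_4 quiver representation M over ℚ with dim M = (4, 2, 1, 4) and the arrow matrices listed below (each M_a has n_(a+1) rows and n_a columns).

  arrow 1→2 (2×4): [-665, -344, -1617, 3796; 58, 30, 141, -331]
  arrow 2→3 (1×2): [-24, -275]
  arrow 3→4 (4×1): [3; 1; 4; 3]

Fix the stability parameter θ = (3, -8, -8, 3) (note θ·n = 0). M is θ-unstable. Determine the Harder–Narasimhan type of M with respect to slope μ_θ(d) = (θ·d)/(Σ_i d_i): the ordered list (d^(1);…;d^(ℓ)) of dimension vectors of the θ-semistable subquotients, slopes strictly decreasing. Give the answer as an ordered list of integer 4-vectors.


Interval decomposition of M: I[1,1]^2, I[1,2], I[1,4], I[4,4]^3.
HN type (ℓ=3): μ^(1)=3; μ^(2)=-5/2; μ^(3)=-13/3

((2, 0, 0, 4); (1, 1, 0, 0); (1, 1, 1, 0))


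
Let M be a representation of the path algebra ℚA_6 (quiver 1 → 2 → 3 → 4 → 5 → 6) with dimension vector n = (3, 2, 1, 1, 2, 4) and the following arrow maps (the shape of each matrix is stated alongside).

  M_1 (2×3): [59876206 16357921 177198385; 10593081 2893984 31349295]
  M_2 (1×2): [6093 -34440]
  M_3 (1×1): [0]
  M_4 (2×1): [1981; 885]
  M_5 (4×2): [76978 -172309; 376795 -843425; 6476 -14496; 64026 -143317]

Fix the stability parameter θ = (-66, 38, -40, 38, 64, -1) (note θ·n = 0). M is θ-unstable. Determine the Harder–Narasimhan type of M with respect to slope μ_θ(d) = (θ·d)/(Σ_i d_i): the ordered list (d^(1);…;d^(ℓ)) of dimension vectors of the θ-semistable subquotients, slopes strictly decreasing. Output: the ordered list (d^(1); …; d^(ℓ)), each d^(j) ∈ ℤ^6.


Via rank(M_{q-1}∘⋯∘M_p): M ≅ I[1,1], I[1,2], I[1,3], I[4,6], I[5,6], I[6,6]^2.
μ_θ-semistable layers: μ^(1)=38; μ^(2)=101/3; μ^(3)=63/2; μ^(4)=-1; μ^(5)=-66

((0, 1, 0, 0, 0, 0); (0, 0, 0, 1, 1, 1); (0, 0, 0, 0, 1, 1); (0, 1, 1, 0, 0, 2); (3, 0, 0, 0, 0, 0))


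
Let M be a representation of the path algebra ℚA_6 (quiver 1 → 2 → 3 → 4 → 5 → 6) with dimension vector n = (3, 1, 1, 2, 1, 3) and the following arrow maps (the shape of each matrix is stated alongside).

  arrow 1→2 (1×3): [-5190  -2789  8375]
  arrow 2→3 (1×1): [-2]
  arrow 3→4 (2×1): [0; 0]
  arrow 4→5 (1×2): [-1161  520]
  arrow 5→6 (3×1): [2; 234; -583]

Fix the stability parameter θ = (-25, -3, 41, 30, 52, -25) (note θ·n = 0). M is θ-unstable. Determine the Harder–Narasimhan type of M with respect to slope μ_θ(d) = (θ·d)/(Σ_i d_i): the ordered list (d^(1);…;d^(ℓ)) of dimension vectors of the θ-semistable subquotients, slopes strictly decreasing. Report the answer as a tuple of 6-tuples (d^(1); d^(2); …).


Via rank(M_{q-1}∘⋯∘M_p): M ≅ I[1,1]^2, I[1,3], I[4,4], I[4,6], I[6,6]^2.
μ_θ-semistable layers: μ^(1)=41; μ^(2)=30; μ^(3)=19; μ^(4)=-3; μ^(5)=-25

((0, 0, 1, 0, 0, 0); (0, 0, 0, 1, 0, 0); (0, 0, 0, 1, 1, 1); (0, 1, 0, 0, 0, 0); (3, 0, 0, 0, 0, 2))


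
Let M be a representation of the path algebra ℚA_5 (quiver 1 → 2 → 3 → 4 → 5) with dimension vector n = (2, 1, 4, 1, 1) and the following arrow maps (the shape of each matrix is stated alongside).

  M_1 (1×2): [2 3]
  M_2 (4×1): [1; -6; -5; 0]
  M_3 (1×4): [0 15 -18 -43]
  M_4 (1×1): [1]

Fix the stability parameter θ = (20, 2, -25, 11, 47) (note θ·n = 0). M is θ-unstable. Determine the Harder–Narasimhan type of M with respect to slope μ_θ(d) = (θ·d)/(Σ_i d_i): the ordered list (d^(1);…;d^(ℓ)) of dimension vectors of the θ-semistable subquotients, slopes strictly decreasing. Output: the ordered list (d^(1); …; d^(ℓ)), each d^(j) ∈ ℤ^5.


Barcode: M ≅ I[1,1], I[1,3], I[3,3]^2, I[3,5]. HN layers by μ_θ (5 steps, strictly decreasing):
  μ^(1)=47; μ^(2)=20; μ^(3)=11; μ^(4)=-1; μ^(5)=-25

((0, 0, 0, 0, 1); (1, 0, 0, 0, 0); (0, 0, 0, 1, 0); (1, 1, 1, 0, 0); (0, 0, 3, 0, 0))


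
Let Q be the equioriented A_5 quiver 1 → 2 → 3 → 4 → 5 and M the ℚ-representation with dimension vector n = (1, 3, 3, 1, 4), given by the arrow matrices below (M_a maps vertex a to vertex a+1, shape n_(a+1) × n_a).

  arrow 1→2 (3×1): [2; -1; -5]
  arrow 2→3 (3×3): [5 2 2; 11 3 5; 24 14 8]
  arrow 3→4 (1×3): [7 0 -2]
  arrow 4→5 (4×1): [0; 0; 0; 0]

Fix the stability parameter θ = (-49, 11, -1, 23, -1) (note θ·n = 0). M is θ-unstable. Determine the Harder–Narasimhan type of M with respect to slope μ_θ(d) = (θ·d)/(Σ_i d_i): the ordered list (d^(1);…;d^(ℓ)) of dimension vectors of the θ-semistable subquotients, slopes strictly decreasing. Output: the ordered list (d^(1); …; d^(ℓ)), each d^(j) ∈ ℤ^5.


Via rank(M_{q-1}∘⋯∘M_p): M ≅ I[1,4], I[2,3]^2, I[5,5]^4.
μ_θ-semistable layers: μ^(1)=23; μ^(2)=5; μ^(3)=-1; μ^(4)=-49

((0, 0, 0, 1, 0); (0, 3, 3, 0, 0); (0, 0, 0, 0, 4); (1, 0, 0, 0, 0))


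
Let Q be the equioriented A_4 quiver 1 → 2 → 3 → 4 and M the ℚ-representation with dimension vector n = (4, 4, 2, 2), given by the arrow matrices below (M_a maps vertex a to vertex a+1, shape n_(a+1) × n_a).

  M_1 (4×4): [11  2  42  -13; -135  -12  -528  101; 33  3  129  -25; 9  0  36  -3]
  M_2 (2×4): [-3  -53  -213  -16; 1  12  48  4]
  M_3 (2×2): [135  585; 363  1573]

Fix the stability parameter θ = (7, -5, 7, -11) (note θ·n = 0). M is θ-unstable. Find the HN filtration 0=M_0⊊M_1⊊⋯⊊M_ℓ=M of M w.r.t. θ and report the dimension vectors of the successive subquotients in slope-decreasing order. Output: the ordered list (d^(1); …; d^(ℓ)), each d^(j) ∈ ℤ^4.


Barcode: M ≅ I[1,1]^2, I[1,3], I[1,4], I[2,2]^2, I[4,4]. HN layers by μ_θ (5 steps, strictly decreasing):
  μ^(1)=7; μ^(2)=1; μ^(3)=-1/2; μ^(4)=-5; μ^(5)=-11

((2, 0, 1, 0); (1, 1, 0, 0); (1, 1, 1, 1); (0, 2, 0, 0); (0, 0, 0, 1))


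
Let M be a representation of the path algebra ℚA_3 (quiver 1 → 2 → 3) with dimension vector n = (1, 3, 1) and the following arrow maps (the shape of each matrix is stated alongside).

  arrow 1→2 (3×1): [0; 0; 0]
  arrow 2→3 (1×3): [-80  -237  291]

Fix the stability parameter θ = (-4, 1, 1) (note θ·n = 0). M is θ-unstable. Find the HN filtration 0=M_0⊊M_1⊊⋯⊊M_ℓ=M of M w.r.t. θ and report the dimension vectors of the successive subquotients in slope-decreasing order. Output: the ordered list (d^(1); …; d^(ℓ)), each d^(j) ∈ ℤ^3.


Interval decomposition of M: I[1,1], I[2,2]^2, I[2,3].
HN type (ℓ=2): μ^(1)=1; μ^(2)=-4

((0, 3, 1); (1, 0, 0))


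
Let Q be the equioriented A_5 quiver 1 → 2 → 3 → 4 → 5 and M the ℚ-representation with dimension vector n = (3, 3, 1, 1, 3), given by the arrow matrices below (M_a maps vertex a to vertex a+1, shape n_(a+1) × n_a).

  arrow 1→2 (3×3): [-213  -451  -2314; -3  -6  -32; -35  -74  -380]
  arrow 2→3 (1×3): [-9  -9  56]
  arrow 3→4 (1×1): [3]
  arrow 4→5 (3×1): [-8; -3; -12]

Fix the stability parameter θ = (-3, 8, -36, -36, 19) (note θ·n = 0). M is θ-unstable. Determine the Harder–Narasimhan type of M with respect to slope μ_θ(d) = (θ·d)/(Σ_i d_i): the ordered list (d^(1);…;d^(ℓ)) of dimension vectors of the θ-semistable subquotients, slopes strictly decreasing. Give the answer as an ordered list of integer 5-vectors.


Barcode: M ≅ I[1,2]^2, I[1,5], I[5,5]^2. HN layers by μ_θ (4 steps, strictly decreasing):
  μ^(1)=19; μ^(2)=8; μ^(3)=-3; μ^(4)=-67/4

((0, 0, 0, 0, 3); (0, 2, 0, 0, 0); (2, 0, 0, 0, 0); (1, 1, 1, 1, 0))


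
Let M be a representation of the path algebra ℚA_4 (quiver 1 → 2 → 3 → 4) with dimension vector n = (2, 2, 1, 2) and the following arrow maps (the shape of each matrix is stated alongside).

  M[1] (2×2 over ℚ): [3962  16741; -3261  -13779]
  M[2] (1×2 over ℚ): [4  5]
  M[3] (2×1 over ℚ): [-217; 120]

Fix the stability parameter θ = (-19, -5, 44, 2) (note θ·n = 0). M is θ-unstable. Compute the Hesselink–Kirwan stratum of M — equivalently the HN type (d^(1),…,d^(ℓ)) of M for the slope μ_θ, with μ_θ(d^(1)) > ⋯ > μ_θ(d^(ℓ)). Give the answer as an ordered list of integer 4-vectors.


Interval decomposition of M: I[1,2], I[1,4], I[4,4].
HN type (ℓ=4): μ^(1)=23; μ^(2)=2; μ^(3)=-5; μ^(4)=-19

((0, 0, 1, 1); (0, 0, 0, 1); (0, 2, 0, 0); (2, 0, 0, 0))


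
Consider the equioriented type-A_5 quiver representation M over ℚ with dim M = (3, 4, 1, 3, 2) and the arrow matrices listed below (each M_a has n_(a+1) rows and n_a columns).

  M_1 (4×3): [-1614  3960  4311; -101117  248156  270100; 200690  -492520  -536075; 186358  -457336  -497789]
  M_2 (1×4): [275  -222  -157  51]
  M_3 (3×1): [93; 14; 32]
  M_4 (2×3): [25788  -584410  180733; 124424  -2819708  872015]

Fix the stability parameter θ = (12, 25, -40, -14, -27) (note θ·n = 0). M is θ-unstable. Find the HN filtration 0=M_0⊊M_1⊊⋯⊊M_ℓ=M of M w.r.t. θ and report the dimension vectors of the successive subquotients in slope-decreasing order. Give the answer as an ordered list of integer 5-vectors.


Via rank(M_{q-1}∘⋯∘M_p): M ≅ I[1,1], I[1,2], I[1,4], I[2,2]^2, I[4,5]^2.
μ_θ-semistable layers: μ^(1)=25; μ^(2)=12; μ^(3)=-17/4; μ^(4)=-41/2

((0, 3, 0, 0, 0); (2, 0, 0, 0, 0); (1, 1, 1, 1, 0); (0, 0, 0, 2, 2))


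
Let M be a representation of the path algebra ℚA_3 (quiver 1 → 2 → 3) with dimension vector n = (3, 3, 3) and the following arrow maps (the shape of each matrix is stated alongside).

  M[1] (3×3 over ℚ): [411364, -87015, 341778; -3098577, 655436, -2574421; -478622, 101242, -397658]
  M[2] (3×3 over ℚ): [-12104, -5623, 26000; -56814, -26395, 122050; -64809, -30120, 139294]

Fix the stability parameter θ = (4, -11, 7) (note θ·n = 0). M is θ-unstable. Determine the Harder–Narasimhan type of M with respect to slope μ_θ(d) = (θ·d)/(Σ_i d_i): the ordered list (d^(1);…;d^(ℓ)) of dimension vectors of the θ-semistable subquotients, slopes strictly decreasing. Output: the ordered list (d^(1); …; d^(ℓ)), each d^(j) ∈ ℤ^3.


Barcode: M ≅ I[1,1], I[1,3]^2, I[2,3]. HN layers by μ_θ (4 steps, strictly decreasing):
  μ^(1)=7; μ^(2)=4; μ^(3)=-7/2; μ^(4)=-11

((0, 0, 3); (1, 0, 0); (2, 2, 0); (0, 1, 0))


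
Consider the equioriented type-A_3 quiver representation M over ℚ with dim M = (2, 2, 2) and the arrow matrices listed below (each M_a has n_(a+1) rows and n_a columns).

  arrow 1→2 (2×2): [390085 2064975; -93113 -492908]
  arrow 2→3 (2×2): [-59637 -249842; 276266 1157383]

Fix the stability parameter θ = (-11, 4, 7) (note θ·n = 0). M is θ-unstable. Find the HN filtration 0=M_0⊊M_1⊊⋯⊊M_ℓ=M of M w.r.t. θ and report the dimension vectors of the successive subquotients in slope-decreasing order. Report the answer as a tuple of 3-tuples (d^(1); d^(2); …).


Interval decomposition of M: I[1,3]^2.
HN type (ℓ=3): μ^(1)=7; μ^(2)=4; μ^(3)=-11

((0, 0, 2); (0, 2, 0); (2, 0, 0))


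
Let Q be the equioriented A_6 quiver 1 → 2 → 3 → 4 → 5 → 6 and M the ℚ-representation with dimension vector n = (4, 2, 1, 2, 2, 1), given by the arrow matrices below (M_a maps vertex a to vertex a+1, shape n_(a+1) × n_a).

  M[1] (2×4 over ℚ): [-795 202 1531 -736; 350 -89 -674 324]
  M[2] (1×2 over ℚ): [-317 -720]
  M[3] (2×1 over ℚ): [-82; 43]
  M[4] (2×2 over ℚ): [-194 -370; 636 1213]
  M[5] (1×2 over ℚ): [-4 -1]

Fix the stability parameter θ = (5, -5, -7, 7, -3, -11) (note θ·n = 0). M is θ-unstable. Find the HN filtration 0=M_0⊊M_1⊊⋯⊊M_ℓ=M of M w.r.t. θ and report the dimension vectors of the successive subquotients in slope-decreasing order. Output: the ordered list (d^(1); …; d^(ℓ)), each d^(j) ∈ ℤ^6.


Barcode: M ≅ I[1,1]^2, I[1,2], I[1,6], I[4,5]. HN layers by μ_θ (4 steps, strictly decreasing):
  μ^(1)=5; μ^(2)=2; μ^(3)=0; μ^(4)=-7/3

((2, 0, 0, 0, 0, 0); (0, 0, 0, 1, 1, 0); (1, 1, 0, 0, 0, 0); (1, 1, 1, 1, 1, 1))


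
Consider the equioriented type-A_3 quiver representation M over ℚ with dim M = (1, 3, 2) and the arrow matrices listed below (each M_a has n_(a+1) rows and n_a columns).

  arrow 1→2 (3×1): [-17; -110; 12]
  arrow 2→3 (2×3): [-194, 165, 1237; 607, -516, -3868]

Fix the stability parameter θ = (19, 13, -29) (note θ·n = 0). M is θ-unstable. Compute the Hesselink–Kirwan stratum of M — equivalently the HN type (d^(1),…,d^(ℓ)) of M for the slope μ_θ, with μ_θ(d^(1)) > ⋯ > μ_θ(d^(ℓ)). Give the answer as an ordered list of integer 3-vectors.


Interval decomposition of M: I[1,3], I[2,2], I[2,3].
HN type (ℓ=3): μ^(1)=13; μ^(2)=1; μ^(3)=-8

((0, 1, 0); (1, 1, 1); (0, 1, 1))


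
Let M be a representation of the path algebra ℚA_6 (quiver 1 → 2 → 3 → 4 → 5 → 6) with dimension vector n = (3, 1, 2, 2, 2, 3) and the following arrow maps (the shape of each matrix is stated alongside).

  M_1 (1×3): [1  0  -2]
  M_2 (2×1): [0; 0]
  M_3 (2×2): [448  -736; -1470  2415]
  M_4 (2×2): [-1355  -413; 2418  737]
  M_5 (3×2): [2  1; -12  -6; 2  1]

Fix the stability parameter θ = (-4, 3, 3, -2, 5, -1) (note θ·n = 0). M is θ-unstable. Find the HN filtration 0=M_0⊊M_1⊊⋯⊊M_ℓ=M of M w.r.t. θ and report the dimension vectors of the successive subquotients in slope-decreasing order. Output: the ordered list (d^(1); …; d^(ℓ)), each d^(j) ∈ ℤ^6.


Interval decomposition of M: I[1,1]^2, I[1,2], I[3,3], I[3,6], I[4,5], I[6,6]^2.
HN type (ℓ=7): μ^(1)=5; μ^(2)=3; μ^(3)=2; μ^(4)=1/2; μ^(5)=-1; μ^(6)=-2; μ^(7)=-4

((0, 0, 0, 0, 1, 0); (0, 1, 1, 0, 0, 0); (0, 0, 0, 0, 1, 1); (0, 0, 1, 1, 0, 0); (0, 0, 0, 0, 0, 2); (0, 0, 0, 1, 0, 0); (3, 0, 0, 0, 0, 0))


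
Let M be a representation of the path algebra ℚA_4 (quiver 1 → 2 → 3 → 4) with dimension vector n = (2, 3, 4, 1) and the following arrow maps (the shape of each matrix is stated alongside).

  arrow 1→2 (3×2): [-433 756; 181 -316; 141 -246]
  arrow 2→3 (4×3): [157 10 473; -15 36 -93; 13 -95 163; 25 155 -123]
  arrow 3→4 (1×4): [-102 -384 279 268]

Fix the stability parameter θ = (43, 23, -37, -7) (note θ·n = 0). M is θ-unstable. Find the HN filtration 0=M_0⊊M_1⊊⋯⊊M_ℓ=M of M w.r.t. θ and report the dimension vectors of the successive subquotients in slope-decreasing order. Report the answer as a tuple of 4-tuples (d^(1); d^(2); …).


Barcode: M ≅ I[1,3], I[1,4], I[2,3], I[3,3]. HN layers by μ_θ (4 steps, strictly decreasing):
  μ^(1)=29/3; μ^(2)=11/2; μ^(3)=-7; μ^(4)=-37

((1, 1, 1, 0); (1, 1, 1, 1); (0, 1, 1, 0); (0, 0, 1, 0))


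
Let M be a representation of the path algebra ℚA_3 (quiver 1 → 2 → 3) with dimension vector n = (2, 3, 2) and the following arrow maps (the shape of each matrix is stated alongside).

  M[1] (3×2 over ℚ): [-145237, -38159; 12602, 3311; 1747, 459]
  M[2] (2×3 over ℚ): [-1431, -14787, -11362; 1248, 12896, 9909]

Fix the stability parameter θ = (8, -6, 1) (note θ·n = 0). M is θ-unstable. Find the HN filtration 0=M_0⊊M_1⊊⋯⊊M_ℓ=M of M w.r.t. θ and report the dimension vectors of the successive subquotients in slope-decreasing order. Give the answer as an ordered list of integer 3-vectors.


Barcode: M ≅ I[1,3]^2, I[2,2]. HN layers by μ_θ (2 steps, strictly decreasing):
  μ^(1)=1; μ^(2)=-6

((2, 2, 2); (0, 1, 0))


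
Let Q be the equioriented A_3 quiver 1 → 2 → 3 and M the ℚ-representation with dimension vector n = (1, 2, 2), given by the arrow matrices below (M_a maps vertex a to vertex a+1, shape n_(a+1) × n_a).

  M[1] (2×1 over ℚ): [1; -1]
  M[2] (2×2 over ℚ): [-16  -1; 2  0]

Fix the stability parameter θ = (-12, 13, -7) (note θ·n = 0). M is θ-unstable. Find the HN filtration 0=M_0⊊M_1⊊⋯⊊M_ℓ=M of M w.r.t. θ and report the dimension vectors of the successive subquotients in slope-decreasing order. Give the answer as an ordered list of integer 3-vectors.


Via rank(M_{q-1}∘⋯∘M_p): M ≅ I[1,3], I[2,3].
μ_θ-semistable layers: μ^(1)=3; μ^(2)=-12

((0, 2, 2); (1, 0, 0))


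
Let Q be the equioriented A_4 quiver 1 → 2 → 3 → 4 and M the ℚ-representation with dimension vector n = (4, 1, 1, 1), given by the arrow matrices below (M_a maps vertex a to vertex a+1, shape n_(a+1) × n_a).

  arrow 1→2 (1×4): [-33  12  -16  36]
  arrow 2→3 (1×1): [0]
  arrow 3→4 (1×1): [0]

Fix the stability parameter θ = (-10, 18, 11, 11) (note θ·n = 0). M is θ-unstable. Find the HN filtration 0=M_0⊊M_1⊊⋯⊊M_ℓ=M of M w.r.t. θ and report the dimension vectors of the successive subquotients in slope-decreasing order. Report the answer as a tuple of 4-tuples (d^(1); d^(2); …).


Interval decomposition of M: I[1,1]^3, I[1,2], I[3,3], I[4,4].
HN type (ℓ=3): μ^(1)=18; μ^(2)=11; μ^(3)=-10

((0, 1, 0, 0); (0, 0, 1, 1); (4, 0, 0, 0))


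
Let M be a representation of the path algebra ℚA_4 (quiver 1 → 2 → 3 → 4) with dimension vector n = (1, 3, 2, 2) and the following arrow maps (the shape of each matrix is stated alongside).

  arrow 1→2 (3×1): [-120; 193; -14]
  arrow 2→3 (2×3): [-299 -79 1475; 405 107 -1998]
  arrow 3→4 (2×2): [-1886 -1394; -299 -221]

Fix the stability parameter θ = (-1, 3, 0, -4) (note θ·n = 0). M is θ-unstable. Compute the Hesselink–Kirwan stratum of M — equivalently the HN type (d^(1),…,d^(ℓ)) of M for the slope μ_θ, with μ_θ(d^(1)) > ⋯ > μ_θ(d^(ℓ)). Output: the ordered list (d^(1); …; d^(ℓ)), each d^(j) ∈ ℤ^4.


Via rank(M_{q-1}∘⋯∘M_p): M ≅ I[1,3], I[2,2], I[2,4], I[4,4].
μ_θ-semistable layers: μ^(1)=3; μ^(2)=3/2; μ^(3)=-1/3; μ^(4)=-1; μ^(5)=-4

((0, 1, 0, 0); (0, 1, 1, 0); (0, 1, 1, 1); (1, 0, 0, 0); (0, 0, 0, 1))


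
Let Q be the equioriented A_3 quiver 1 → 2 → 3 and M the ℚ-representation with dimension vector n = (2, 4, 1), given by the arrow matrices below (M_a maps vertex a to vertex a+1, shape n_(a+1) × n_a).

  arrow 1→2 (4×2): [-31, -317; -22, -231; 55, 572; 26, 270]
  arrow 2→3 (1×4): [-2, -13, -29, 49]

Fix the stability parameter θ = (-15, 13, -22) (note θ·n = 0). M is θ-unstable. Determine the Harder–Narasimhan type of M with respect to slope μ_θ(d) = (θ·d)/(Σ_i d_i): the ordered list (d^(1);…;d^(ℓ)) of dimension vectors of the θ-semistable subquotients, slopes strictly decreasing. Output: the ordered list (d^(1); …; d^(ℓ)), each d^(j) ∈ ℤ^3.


Via rank(M_{q-1}∘⋯∘M_p): M ≅ I[1,2], I[1,3], I[2,2]^2.
μ_θ-semistable layers: μ^(1)=13; μ^(2)=-9/2; μ^(3)=-15

((0, 3, 0); (0, 1, 1); (2, 0, 0))


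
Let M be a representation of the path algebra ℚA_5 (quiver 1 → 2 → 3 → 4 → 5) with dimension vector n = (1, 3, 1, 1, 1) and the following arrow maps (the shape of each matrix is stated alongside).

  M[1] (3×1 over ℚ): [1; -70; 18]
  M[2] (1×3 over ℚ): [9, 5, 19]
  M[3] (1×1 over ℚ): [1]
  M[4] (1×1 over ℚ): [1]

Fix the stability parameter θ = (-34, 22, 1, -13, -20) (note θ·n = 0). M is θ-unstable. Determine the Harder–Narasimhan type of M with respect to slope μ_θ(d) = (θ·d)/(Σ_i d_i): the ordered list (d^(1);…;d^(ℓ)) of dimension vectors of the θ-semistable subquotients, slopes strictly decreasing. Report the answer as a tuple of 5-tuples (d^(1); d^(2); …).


Via rank(M_{q-1}∘⋯∘M_p): M ≅ I[1,5], I[2,2]^2.
μ_θ-semistable layers: μ^(1)=22; μ^(2)=-5/2; μ^(3)=-34

((0, 2, 0, 0, 0); (0, 1, 1, 1, 1); (1, 0, 0, 0, 0))


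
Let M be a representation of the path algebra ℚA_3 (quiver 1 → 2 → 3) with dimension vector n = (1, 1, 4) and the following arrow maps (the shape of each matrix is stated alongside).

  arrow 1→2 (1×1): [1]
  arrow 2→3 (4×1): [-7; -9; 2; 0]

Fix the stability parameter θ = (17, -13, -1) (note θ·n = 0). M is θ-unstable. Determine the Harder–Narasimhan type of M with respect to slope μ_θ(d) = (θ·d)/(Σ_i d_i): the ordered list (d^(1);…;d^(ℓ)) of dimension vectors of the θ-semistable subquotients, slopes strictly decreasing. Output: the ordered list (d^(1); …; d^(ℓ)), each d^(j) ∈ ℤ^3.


Barcode: M ≅ I[1,3], I[3,3]^3. HN layers by μ_θ (2 steps, strictly decreasing):
  μ^(1)=1; μ^(2)=-1

((1, 1, 1); (0, 0, 3))


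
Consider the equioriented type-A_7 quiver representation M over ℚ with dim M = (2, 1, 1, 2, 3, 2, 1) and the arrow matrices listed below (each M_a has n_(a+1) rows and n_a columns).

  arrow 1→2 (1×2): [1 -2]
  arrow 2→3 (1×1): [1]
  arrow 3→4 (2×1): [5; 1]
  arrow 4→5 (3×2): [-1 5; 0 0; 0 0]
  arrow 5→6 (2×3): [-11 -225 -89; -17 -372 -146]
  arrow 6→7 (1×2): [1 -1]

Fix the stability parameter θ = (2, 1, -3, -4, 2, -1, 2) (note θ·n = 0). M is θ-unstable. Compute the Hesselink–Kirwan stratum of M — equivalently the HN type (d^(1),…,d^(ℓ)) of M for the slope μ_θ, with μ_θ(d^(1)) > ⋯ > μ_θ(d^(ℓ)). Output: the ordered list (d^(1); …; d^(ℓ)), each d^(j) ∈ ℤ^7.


Barcode: M ≅ I[1,1], I[1,4], I[4,7], I[5,5], I[5,6]. HN layers by μ_θ (4 steps, strictly decreasing):
  μ^(1)=2; μ^(2)=1/2; μ^(3)=-1; μ^(4)=-4

((1, 0, 0, 0, 1, 0, 1); (0, 0, 0, 0, 2, 2, 0); (1, 1, 1, 1, 0, 0, 0); (0, 0, 0, 1, 0, 0, 0))


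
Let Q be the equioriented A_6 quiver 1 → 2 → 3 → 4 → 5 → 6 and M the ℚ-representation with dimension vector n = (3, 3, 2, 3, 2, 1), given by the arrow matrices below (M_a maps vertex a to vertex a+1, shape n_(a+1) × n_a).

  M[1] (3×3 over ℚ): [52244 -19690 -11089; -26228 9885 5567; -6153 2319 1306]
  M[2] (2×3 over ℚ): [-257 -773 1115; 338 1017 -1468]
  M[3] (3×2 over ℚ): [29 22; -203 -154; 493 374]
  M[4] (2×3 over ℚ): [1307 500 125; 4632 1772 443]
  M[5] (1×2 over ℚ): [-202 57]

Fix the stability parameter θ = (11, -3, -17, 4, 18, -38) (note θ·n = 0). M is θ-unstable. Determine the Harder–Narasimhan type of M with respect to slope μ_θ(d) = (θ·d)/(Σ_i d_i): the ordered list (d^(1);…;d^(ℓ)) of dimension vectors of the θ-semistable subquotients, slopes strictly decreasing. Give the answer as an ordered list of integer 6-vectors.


Barcode: M ≅ I[1,2], I[1,3], I[1,6], I[4,4], I[4,5]. HN layers by μ_θ (4 steps, strictly decreasing):
  μ^(1)=18; μ^(2)=4; μ^(3)=-3; μ^(4)=-25/6

((0, 0, 0, 0, 1, 0); (1, 1, 0, 2, 0, 0); (1, 1, 1, 0, 0, 0); (1, 1, 1, 1, 1, 1))


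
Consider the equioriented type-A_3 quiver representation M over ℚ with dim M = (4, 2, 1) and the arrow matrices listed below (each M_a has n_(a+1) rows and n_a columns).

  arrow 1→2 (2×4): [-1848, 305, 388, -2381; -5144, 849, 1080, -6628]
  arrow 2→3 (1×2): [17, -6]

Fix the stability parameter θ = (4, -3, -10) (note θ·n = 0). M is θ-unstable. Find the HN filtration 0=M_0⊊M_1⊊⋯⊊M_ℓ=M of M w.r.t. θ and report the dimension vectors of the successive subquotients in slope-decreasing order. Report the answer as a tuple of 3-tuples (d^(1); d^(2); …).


Barcode: M ≅ I[1,1]^2, I[1,2], I[1,3]. HN layers by μ_θ (3 steps, strictly decreasing):
  μ^(1)=4; μ^(2)=1/2; μ^(3)=-3

((2, 0, 0); (1, 1, 0); (1, 1, 1))


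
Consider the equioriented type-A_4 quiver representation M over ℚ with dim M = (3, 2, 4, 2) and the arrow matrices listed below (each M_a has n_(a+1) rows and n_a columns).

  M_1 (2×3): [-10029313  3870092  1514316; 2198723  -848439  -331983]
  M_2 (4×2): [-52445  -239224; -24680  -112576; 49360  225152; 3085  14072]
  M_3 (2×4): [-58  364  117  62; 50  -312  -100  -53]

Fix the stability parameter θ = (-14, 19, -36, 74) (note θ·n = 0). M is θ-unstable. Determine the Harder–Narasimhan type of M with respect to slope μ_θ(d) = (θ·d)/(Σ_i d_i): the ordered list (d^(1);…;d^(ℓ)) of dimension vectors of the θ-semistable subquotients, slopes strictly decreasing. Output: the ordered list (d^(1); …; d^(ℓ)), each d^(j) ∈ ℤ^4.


Barcode: M ≅ I[1,1], I[1,2], I[1,4], I[3,3]^2, I[3,4]. HN layers by μ_θ (5 steps, strictly decreasing):
  μ^(1)=74; μ^(2)=19; μ^(3)=-17/2; μ^(4)=-14; μ^(5)=-36

((0, 0, 0, 2); (0, 1, 0, 0); (0, 1, 1, 0); (3, 0, 0, 0); (0, 0, 3, 0))


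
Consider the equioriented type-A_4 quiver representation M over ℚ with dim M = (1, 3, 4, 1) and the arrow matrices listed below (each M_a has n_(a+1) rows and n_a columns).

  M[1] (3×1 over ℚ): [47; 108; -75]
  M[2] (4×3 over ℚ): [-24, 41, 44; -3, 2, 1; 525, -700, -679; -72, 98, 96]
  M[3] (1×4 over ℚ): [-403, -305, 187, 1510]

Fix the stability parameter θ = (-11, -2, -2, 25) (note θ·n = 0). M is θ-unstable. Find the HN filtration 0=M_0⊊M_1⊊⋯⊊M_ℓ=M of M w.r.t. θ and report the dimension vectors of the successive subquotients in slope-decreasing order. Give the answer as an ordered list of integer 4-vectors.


Barcode: M ≅ I[1,2], I[2,3], I[2,4], I[3,3]^2. HN layers by μ_θ (3 steps, strictly decreasing):
  μ^(1)=25; μ^(2)=-2; μ^(3)=-11

((0, 0, 0, 1); (0, 3, 4, 0); (1, 0, 0, 0))


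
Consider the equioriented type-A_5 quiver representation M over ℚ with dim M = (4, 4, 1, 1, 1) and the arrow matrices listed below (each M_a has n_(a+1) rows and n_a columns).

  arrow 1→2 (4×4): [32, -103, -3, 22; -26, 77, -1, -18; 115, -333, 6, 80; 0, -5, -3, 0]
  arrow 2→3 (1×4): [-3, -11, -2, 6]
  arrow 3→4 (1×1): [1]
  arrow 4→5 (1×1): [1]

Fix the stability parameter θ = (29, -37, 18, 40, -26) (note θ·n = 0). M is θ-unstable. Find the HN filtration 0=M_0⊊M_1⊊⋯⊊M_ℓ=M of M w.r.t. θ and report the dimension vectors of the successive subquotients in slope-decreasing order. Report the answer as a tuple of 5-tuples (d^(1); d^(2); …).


Barcode: M ≅ I[1,2]^3, I[1,5]. HN layers by μ_θ (2 steps, strictly decreasing):
  μ^(1)=32/3; μ^(2)=-4

((0, 0, 1, 1, 1); (4, 4, 0, 0, 0))


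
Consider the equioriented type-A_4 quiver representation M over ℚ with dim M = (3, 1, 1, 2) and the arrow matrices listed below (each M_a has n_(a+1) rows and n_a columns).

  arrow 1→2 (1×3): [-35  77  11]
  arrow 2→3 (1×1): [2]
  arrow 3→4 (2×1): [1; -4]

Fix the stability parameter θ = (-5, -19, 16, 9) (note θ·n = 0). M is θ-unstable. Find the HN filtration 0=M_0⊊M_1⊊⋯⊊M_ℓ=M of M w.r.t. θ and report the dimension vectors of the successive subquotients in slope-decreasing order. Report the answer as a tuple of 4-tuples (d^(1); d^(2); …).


Via rank(M_{q-1}∘⋯∘M_p): M ≅ I[1,1]^2, I[1,4], I[4,4].
μ_θ-semistable layers: μ^(1)=25/2; μ^(2)=9; μ^(3)=-5; μ^(4)=-12

((0, 0, 1, 1); (0, 0, 0, 1); (2, 0, 0, 0); (1, 1, 0, 0))


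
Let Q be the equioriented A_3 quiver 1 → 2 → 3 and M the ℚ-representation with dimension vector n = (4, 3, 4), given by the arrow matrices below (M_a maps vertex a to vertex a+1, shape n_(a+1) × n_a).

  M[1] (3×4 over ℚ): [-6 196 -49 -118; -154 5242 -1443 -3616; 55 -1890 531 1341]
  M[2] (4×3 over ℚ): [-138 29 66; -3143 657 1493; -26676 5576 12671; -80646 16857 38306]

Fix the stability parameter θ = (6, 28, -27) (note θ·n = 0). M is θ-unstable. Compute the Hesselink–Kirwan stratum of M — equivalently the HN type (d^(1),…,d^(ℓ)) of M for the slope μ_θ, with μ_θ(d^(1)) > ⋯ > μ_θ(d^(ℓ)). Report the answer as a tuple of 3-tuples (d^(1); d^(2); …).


Interval decomposition of M: I[1,1], I[1,3]^3, I[3,3].
HN type (ℓ=3): μ^(1)=6; μ^(2)=7/3; μ^(3)=-27

((1, 0, 0); (3, 3, 3); (0, 0, 1))


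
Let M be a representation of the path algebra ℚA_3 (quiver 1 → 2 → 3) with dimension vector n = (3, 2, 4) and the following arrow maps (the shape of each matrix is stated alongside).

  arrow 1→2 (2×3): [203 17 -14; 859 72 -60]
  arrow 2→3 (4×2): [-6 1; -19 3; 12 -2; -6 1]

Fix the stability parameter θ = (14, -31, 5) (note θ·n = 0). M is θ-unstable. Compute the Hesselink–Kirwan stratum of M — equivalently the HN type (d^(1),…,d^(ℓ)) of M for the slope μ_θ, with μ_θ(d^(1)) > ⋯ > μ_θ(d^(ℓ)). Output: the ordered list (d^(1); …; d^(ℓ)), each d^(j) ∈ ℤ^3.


Barcode: M ≅ I[1,1], I[1,3]^2, I[3,3]^2. HN layers by μ_θ (3 steps, strictly decreasing):
  μ^(1)=14; μ^(2)=5; μ^(3)=-17/2

((1, 0, 0); (0, 0, 4); (2, 2, 0))


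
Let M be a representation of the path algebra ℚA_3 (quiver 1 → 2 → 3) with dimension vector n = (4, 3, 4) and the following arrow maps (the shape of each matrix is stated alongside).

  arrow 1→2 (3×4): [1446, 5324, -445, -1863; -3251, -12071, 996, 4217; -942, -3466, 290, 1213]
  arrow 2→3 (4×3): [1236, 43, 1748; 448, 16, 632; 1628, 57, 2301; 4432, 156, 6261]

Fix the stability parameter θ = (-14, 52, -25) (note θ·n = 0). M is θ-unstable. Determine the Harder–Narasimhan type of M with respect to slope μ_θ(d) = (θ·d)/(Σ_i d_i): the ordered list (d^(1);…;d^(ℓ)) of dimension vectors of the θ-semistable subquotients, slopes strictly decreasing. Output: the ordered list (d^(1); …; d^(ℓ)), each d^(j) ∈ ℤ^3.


Interval decomposition of M: I[1,1], I[1,2], I[1,3]^2, I[3,3]^2.
HN type (ℓ=4): μ^(1)=52; μ^(2)=27/2; μ^(3)=-14; μ^(4)=-25

((0, 1, 0); (0, 2, 2); (4, 0, 0); (0, 0, 2))
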